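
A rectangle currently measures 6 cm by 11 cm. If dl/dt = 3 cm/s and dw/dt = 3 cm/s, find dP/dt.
12 cm/s

P = 2(l + w)
dP/dt = 2(dl/dt + dw/dt) = 2(3 + 3) = 12 cm/s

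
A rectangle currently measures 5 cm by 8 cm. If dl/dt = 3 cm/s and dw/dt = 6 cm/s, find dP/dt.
18 cm/s

P = 2(l + w)
dP/dt = 2(dl/dt + dw/dt) = 2(3 + 6) = 18 cm/s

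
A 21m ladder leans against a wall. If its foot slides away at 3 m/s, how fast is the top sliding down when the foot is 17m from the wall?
51√38/76 ≈ 4.137 m/s

x² + y² = 21²
2x·dx/dt + 2y·dy/dt = 0
dy/dt = -x/y · dx/dt = -17/(2√38) · 3 = -51√38/76 m/s
The top is descending at 51√38/76 ≈ 4.137 m/s.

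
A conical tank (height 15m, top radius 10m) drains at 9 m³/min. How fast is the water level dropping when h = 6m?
9/(16π) ≈ 0.179 m/min

r/h = 10/15, so r = (2/3)h
V = (1/3)πr²h = (1/3)π((2/3)h)²h = (4/27)πh³
dV/dh = (4/9)πh²
dh/dt = (dV/dt)/(dV/dh) = -9/((4/9)π·6²) = -9/(16π) m/min
The level is dropping at 9/(16π) ≈ 0.179 m/min.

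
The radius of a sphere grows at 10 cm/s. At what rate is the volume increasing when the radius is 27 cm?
29160π cm³/s

V = (4/3)πr³
dV/dt = dV/dr · dr/dt = 4πr² · 10
At r = 27: dV/dt = 29160π cm³/s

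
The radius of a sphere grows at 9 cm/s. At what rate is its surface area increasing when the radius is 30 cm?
2160π cm²/s

S = 4πr²
dS/dt = dS/dr · dr/dt = 8πr · 9
At r = 30: dS/dt = 2160π cm²/s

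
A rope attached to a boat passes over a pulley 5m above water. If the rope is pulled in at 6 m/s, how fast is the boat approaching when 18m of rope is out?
108√299/299 ≈ 6.246 m/s

rope² = x² + 5²
x = √(18² - 5²) = √299
dx/dt = (rope/x) · d(rope)/dt = (18/√299) · (-6) = -108√299/299 m/s
The boat approaches at 108√299/299 ≈ 6.246 m/s.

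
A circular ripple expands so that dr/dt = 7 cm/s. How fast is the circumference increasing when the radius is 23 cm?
14π cm/s

C = 2πr
dC/dt = 2π · dr/dt = 2π · 7 = 14π cm/s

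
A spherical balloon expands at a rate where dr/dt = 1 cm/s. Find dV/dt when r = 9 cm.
324π cm³/s

V = (4/3)πr³
dV/dt = dV/dr · dr/dt = 4πr² · 1
At r = 9: dV/dt = 324π cm³/s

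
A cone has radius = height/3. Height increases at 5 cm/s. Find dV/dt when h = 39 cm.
845π cm³/s

V = (1/3)π(h/3)²h = πh³/27
dV/dt = πh²/9 · 5
At h = 39: dV/dt = 845π cm³/s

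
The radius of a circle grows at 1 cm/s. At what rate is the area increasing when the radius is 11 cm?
22π cm²/s

A = πr²
dA/dt = 2πr · dr/dt = 2π(11)(1) = 22π cm²/s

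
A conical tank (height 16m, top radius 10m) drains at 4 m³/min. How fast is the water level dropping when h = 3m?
256/(225π) ≈ 0.3622 m/min

r/h = 10/16, so r = (5/8)h
V = (1/3)πr²h = (1/3)π((5/8)h)²h = (25/192)πh³
dV/dh = (25/64)πh²
dh/dt = (dV/dt)/(dV/dh) = -4/((25/64)π·3²) = -256/(225π) m/min
The level is dropping at 256/(225π) ≈ 0.3622 m/min.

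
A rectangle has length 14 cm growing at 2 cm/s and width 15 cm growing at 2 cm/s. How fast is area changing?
58 cm²/s

A = lw
dA/dt = w·dl/dt + l·dw/dt = 15·2 + 14·2 = 58 cm²/s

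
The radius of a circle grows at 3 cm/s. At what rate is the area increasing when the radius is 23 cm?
138π cm²/s

A = πr²
dA/dt = 2πr · dr/dt = 2π(23)(3) = 138π cm²/s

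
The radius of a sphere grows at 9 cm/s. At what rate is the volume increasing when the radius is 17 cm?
10404π cm³/s

V = (4/3)πr³
dV/dt = dV/dr · dr/dt = 4πr² · 9
At r = 17: dV/dt = 10404π cm³/s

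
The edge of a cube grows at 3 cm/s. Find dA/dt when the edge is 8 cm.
288 cm²/s

A = 6s²
dA/dt = 12s · ds/dt = 12·8·3 = 288 cm²/s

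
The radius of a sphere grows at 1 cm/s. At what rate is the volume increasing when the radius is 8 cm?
256π cm³/s

V = (4/3)πr³
dV/dt = dV/dr · dr/dt = 4πr² · 1
At r = 8: dV/dt = 256π cm³/s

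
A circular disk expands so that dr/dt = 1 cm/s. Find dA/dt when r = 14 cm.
28π cm²/s

A = πr²
dA/dt = 2πr · dr/dt = 2π(14)(1) = 28π cm²/s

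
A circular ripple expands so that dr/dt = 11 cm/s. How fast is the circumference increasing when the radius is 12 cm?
22π cm/s

C = 2πr
dC/dt = 2π · dr/dt = 2π · 11 = 22π cm/s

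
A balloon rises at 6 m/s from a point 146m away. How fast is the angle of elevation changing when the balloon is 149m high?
0.02013 rad/s

tan(θ) = y/146
sec²(θ) · dθ/dt = (1/146) · dy/dt
dθ/dt = cos²(θ)/146 · 6 = 146/(146² + 149²) · 6
dθ/dt = 0.02013 rad/s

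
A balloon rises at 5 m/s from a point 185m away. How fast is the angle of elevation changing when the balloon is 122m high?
0.018836 rad/s

tan(θ) = y/185
sec²(θ) · dθ/dt = (1/185) · dy/dt
dθ/dt = cos²(θ)/185 · 5 = 185/(185² + 122²) · 5
dθ/dt = 0.018836 rad/s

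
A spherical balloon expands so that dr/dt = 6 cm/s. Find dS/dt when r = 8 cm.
384π cm²/s

S = 4πr²
dS/dt = dS/dr · dr/dt = 8πr · 6
At r = 8: dS/dt = 384π cm²/s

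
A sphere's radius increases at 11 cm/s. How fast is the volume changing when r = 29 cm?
37004π cm³/s

V = (4/3)πr³
dV/dt = dV/dr · dr/dt = 4πr² · 11
At r = 29: dV/dt = 37004π cm³/s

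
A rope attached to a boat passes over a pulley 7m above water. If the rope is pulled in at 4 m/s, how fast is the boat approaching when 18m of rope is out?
72√11/55 ≈ 4.342 m/s

rope² = x² + 7²
x = √(18² - 7²) = 5√11
dx/dt = (rope/x) · d(rope)/dt = (18/(5√11)) · (-4) = -72√11/55 m/s
The boat approaches at 72√11/55 ≈ 4.342 m/s.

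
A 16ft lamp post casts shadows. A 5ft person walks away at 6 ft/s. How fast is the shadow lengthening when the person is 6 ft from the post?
30/11 ft/s

By similar triangles: 16/(x+s) = 5/s
Solving: s = 5x/11
ds/dt = 5/11 · dx/dt = 5/11 · 6 = 30/11 ft/s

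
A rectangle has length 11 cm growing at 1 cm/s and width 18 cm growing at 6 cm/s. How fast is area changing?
84 cm²/s

A = lw
dA/dt = w·dl/dt + l·dw/dt = 18·1 + 11·6 = 84 cm²/s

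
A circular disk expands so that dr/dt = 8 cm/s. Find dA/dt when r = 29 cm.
464π cm²/s

A = πr²
dA/dt = 2πr · dr/dt = 2π(29)(8) = 464π cm²/s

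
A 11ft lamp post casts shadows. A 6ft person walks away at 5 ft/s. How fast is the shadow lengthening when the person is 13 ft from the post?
6 ft/s

By similar triangles: 11/(x+s) = 6/s
Solving: s = 6x/5
ds/dt = 6/5 · dx/dt = 6/5 · 5 = 6 ft/s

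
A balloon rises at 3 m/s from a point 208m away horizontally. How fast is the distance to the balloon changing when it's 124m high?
93√3665/3665 ≈ 1.536 m/s

z² = 208² + y²
z = √(208² + 124²) = 4√3665
dz/dt = y/z · dy/dt = 124/(4√3665) · 3 = 93√3665/3665 ≈ 1.536 m/s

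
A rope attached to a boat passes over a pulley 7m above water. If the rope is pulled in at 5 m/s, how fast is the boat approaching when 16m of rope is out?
80√23/69 ≈ 5.56 m/s

rope² = x² + 7²
x = √(16² - 7²) = 3√23
dx/dt = (rope/x) · d(rope)/dt = (16/(3√23)) · (-5) = -80√23/69 m/s
The boat approaches at 80√23/69 ≈ 5.56 m/s.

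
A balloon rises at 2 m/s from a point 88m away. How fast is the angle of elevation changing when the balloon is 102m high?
0.009698 rad/s

tan(θ) = y/88
sec²(θ) · dθ/dt = (1/88) · dy/dt
dθ/dt = cos²(θ)/88 · 2 = 88/(88² + 102²) · 2
dθ/dt = 0.009698 rad/s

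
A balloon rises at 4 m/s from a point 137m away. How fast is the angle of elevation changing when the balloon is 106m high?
0.018264 rad/s

tan(θ) = y/137
sec²(θ) · dθ/dt = (1/137) · dy/dt
dθ/dt = cos²(θ)/137 · 4 = 137/(137² + 106²) · 4
dθ/dt = 0.018264 rad/s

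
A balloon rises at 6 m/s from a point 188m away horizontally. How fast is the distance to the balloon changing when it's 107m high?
642√46793/46793 ≈ 2.968 m/s

z² = 188² + y²
z = √(188² + 107²) = √46793
dz/dt = y/z · dy/dt = 107/√46793 · 6 = 642√46793/46793 ≈ 2.968 m/s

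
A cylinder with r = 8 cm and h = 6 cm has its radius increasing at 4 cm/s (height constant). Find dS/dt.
176π cm²/s

S = 2πrh + 2πr² (lateral + bases)
dS/dt = (2πh + 4πr)·dr/dt = (2π·6 + 4π·8)·4
= 176π cm²/s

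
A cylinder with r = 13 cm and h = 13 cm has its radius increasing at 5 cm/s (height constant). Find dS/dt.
390π cm²/s

S = 2πrh + 2πr² (lateral + bases)
dS/dt = (2πh + 4πr)·dr/dt = (2π·13 + 4π·13)·5
= 390π cm²/s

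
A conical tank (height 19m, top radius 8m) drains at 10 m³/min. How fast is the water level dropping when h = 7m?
1805/(1568π) ≈ 0.3664 m/min

r/h = 8/19, so r = (8/19)h
V = (1/3)πr²h = (1/3)π((8/19)h)²h = (64/1083)πh³
dV/dh = (64/361)πh²
dh/dt = (dV/dt)/(dV/dh) = -10/((64/361)π·7²) = -1805/(1568π) m/min
The level is dropping at 1805/(1568π) ≈ 0.3664 m/min.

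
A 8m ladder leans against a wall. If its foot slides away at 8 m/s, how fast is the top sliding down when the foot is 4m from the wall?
8√3/3 ≈ 4.619 m/s

x² + y² = 8²
2x·dx/dt + 2y·dy/dt = 0
dy/dt = -x/y · dx/dt = -4/(4√3) · 8 = -8√3/3 m/s
The top is descending at 8√3/3 ≈ 4.619 m/s.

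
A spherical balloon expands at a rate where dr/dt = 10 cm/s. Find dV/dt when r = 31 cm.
38440π cm³/s

V = (4/3)πr³
dV/dt = dV/dr · dr/dt = 4πr² · 10
At r = 31: dV/dt = 38440π cm³/s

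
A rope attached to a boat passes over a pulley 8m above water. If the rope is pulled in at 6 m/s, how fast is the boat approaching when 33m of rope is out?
198√41/205 ≈ 6.184 m/s

rope² = x² + 8²
x = √(33² - 8²) = 5√41
dx/dt = (rope/x) · d(rope)/dt = (33/(5√41)) · (-6) = -198√41/205 m/s
The boat approaches at 198√41/205 ≈ 6.184 m/s.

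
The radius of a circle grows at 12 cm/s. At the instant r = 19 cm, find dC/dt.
24π cm/s

C = 2πr
dC/dt = 2π · dr/dt = 2π · 12 = 24π cm/s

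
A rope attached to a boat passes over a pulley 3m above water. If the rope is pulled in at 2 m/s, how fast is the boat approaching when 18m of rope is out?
12√35/35 ≈ 2.028 m/s

rope² = x² + 3²
x = √(18² - 3²) = 3√35
dx/dt = (rope/x) · d(rope)/dt = (18/(3√35)) · (-2) = -12√35/35 m/s
The boat approaches at 12√35/35 ≈ 2.028 m/s.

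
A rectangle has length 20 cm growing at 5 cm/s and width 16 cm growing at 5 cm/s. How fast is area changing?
180 cm²/s

A = lw
dA/dt = w·dl/dt + l·dw/dt = 16·5 + 20·5 = 180 cm²/s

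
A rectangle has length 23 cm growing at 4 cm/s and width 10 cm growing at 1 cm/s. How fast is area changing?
63 cm²/s

A = lw
dA/dt = w·dl/dt + l·dw/dt = 10·4 + 23·1 = 63 cm²/s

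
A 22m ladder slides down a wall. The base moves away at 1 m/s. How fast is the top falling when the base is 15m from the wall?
15√259/259 ≈ 0.9321 m/s

x² + y² = 22²
2x·dx/dt + 2y·dy/dt = 0
dy/dt = -x/y · dx/dt = -15/√259 · 1 = -15√259/259 m/s
The top is descending at 15√259/259 ≈ 0.9321 m/s.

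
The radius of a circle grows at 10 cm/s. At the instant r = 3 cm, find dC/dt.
20π cm/s

C = 2πr
dC/dt = 2π · dr/dt = 2π · 10 = 20π cm/s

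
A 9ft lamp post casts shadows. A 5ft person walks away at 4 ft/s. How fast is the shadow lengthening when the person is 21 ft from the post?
5 ft/s

By similar triangles: 9/(x+s) = 5/s
Solving: s = 5x/4
ds/dt = 5/4 · dx/dt = 5/4 · 4 = 5 ft/s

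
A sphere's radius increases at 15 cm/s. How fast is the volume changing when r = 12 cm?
8640π cm³/s

V = (4/3)πr³
dV/dt = dV/dr · dr/dt = 4πr² · 15
At r = 12: dV/dt = 8640π cm³/s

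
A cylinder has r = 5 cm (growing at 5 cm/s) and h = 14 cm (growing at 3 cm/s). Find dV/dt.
775π cm³/s

V = πr²h
dV/dt = 2πrh·dr/dt + πr²·dh/dt
= 2π(5)(14)(5) + π(5)²(3)
= 775π cm³/s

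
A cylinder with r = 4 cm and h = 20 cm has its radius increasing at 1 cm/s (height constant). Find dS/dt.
56π cm²/s

S = 2πrh + 2πr² (lateral + bases)
dS/dt = (2πh + 4πr)·dr/dt = (2π·20 + 4π·4)·1
= 56π cm²/s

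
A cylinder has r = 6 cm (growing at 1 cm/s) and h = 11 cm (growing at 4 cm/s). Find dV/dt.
276π cm³/s

V = πr²h
dV/dt = 2πrh·dr/dt + πr²·dh/dt
= 2π(6)(11)(1) + π(6)²(4)
= 276π cm³/s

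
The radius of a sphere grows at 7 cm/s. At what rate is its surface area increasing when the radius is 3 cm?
168π cm²/s

S = 4πr²
dS/dt = dS/dr · dr/dt = 8πr · 7
At r = 3: dS/dt = 168π cm²/s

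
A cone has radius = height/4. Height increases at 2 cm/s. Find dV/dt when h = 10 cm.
25π/2 cm³/s

V = (1/3)π(h/4)²h = πh³/48
dV/dt = πh²/16 · 2
At h = 10: dV/dt = 25π/2 cm³/s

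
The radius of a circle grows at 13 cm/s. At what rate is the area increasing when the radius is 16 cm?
416π cm²/s

A = πr²
dA/dt = 2πr · dr/dt = 2π(16)(13) = 416π cm²/s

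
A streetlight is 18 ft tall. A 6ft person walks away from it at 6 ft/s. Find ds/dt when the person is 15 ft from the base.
3 ft/s

By similar triangles: 18/(x+s) = 6/s
Solving: s = 6x/12
ds/dt = 6/12 · dx/dt = 1/2 · 6 = 3 ft/s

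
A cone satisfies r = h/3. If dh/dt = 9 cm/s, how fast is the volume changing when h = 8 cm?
64π cm³/s

V = (1/3)π(h/3)²h = πh³/27
dV/dt = πh²/9 · 9
At h = 8: dV/dt = 64π cm³/s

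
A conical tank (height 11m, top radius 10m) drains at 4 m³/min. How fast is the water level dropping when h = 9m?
121/(2025π) ≈ 0.01902 m/min

r/h = 10/11, so r = (10/11)h
V = (1/3)πr²h = (1/3)π((10/11)h)²h = (100/363)πh³
dV/dh = (100/121)πh²
dh/dt = (dV/dt)/(dV/dh) = -4/((100/121)π·9²) = -121/(2025π) m/min
The level is dropping at 121/(2025π) ≈ 0.01902 m/min.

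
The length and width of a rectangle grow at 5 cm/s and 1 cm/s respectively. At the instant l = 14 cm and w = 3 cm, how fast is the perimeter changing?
12 cm/s

P = 2(l + w)
dP/dt = 2(dl/dt + dw/dt) = 2(5 + 1) = 12 cm/s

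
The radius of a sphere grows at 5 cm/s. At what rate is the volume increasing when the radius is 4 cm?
320π cm³/s

V = (4/3)πr³
dV/dt = dV/dr · dr/dt = 4πr² · 5
At r = 4: dV/dt = 320π cm³/s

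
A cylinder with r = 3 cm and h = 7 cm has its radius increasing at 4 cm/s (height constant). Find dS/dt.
104π cm²/s

S = 2πrh + 2πr² (lateral + bases)
dS/dt = (2πh + 4πr)·dr/dt = (2π·7 + 4π·3)·4
= 104π cm²/s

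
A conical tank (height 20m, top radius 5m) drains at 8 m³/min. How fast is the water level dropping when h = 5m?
128/(25π) ≈ 1.63 m/min

r/h = 5/20, so r = (1/4)h
V = (1/3)πr²h = (1/3)π((1/4)h)²h = (1/48)πh³
dV/dh = (1/16)πh²
dh/dt = (dV/dt)/(dV/dh) = -8/((1/16)π·5²) = -128/(25π) m/min
The level is dropping at 128/(25π) ≈ 1.63 m/min.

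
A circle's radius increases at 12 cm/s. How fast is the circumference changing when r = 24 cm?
24π cm/s

C = 2πr
dC/dt = 2π · dr/dt = 2π · 12 = 24π cm/s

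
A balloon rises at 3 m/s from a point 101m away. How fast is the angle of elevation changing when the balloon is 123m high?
0.011962 rad/s

tan(θ) = y/101
sec²(θ) · dθ/dt = (1/101) · dy/dt
dθ/dt = cos²(θ)/101 · 3 = 101/(101² + 123²) · 3
dθ/dt = 0.011962 rad/s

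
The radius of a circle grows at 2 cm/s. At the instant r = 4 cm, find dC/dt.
4π cm/s

C = 2πr
dC/dt = 2π · dr/dt = 2π · 2 = 4π cm/s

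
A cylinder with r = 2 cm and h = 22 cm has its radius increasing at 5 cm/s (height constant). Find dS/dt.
260π cm²/s

S = 2πrh + 2πr² (lateral + bases)
dS/dt = (2πh + 4πr)·dr/dt = (2π·22 + 4π·2)·5
= 260π cm²/s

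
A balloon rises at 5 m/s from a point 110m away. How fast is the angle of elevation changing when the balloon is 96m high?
0.025802 rad/s

tan(θ) = y/110
sec²(θ) · dθ/dt = (1/110) · dy/dt
dθ/dt = cos²(θ)/110 · 5 = 110/(110² + 96²) · 5
dθ/dt = 0.025802 rad/s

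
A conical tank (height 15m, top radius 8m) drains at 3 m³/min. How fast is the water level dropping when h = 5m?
27/(64π) ≈ 0.1343 m/min

r/h = 8/15, so r = (8/15)h
V = (1/3)πr²h = (1/3)π((8/15)h)²h = (64/675)πh³
dV/dh = (64/225)πh²
dh/dt = (dV/dt)/(dV/dh) = -3/((64/225)π·5²) = -27/(64π) m/min
The level is dropping at 27/(64π) ≈ 0.1343 m/min.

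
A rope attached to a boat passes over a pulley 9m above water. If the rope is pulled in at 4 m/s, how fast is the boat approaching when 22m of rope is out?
88√403/403 ≈ 4.384 m/s

rope² = x² + 9²
x = √(22² - 9²) = √403
dx/dt = (rope/x) · d(rope)/dt = (22/√403) · (-4) = -88√403/403 m/s
The boat approaches at 88√403/403 ≈ 4.384 m/s.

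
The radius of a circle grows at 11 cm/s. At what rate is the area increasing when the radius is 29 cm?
638π cm²/s

A = πr²
dA/dt = 2πr · dr/dt = 2π(29)(11) = 638π cm²/s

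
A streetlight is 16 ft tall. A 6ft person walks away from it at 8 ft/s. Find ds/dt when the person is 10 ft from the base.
24/5 ft/s

By similar triangles: 16/(x+s) = 6/s
Solving: s = 6x/10
ds/dt = 6/10 · dx/dt = 3/5 · 8 = 24/5 ft/s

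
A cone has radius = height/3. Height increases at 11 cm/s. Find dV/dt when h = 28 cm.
8624π/9 cm³/s

V = (1/3)π(h/3)²h = πh³/27
dV/dt = πh²/9 · 11
At h = 28: dV/dt = 8624π/9 cm³/s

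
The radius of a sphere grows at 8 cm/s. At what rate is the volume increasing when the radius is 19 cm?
11552π cm³/s

V = (4/3)πr³
dV/dt = dV/dr · dr/dt = 4πr² · 8
At r = 19: dV/dt = 11552π cm³/s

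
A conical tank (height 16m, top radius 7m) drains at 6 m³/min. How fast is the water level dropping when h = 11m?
1536/(5929π) ≈ 0.08246 m/min

r/h = 7/16, so r = (7/16)h
V = (1/3)πr²h = (1/3)π((7/16)h)²h = (49/768)πh³
dV/dh = (49/256)πh²
dh/dt = (dV/dt)/(dV/dh) = -6/((49/256)π·11²) = -1536/(5929π) m/min
The level is dropping at 1536/(5929π) ≈ 0.08246 m/min.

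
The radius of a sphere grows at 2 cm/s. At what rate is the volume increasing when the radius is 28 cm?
6272π cm³/s

V = (4/3)πr³
dV/dt = dV/dr · dr/dt = 4πr² · 2
At r = 28: dV/dt = 6272π cm³/s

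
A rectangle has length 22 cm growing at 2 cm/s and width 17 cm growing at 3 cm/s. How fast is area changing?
100 cm²/s

A = lw
dA/dt = w·dl/dt + l·dw/dt = 17·2 + 22·3 = 100 cm²/s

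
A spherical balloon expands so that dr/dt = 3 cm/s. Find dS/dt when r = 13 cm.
312π cm²/s

S = 4πr²
dS/dt = dS/dr · dr/dt = 8πr · 3
At r = 13: dS/dt = 312π cm²/s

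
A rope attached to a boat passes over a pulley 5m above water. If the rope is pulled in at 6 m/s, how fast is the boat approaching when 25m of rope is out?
5√6/2 ≈ 6.124 m/s

rope² = x² + 5²
x = √(25² - 5²) = 10√6
dx/dt = (rope/x) · d(rope)/dt = (25/(10√6)) · (-6) = -5√6/2 m/s
The boat approaches at 5√6/2 ≈ 6.124 m/s.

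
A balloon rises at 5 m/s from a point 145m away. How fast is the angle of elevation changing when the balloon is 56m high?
0.030007 rad/s

tan(θ) = y/145
sec²(θ) · dθ/dt = (1/145) · dy/dt
dθ/dt = cos²(θ)/145 · 5 = 145/(145² + 56²) · 5
dθ/dt = 0.030007 rad/s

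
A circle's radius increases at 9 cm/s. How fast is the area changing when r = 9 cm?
162π cm²/s

A = πr²
dA/dt = 2πr · dr/dt = 2π(9)(9) = 162π cm²/s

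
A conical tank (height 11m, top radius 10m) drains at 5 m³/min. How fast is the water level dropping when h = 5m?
121/(500π) ≈ 0.07703 m/min

r/h = 10/11, so r = (10/11)h
V = (1/3)πr²h = (1/3)π((10/11)h)²h = (100/363)πh³
dV/dh = (100/121)πh²
dh/dt = (dV/dt)/(dV/dh) = -5/((100/121)π·5²) = -121/(500π) m/min
The level is dropping at 121/(500π) ≈ 0.07703 m/min.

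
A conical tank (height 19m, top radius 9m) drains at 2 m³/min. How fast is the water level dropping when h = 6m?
361/(1458π) ≈ 0.07881 m/min

r/h = 9/19, so r = (9/19)h
V = (1/3)πr²h = (1/3)π((9/19)h)²h = (27/361)πh³
dV/dh = (81/361)πh²
dh/dt = (dV/dt)/(dV/dh) = -2/((81/361)π·6²) = -361/(1458π) m/min
The level is dropping at 361/(1458π) ≈ 0.07881 m/min.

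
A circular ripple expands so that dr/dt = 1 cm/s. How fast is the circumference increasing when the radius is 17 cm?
2π cm/s

C = 2πr
dC/dt = 2π · dr/dt = 2π · 1 = 2π cm/s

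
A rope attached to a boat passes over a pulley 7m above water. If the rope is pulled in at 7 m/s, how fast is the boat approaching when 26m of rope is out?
182√627/627 ≈ 7.268 m/s

rope² = x² + 7²
x = √(26² - 7²) = √627
dx/dt = (rope/x) · d(rope)/dt = (26/√627) · (-7) = -182√627/627 m/s
The boat approaches at 182√627/627 ≈ 7.268 m/s.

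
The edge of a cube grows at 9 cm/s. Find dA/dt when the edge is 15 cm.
1620 cm²/s

A = 6s²
dA/dt = 12s · ds/dt = 12·15·9 = 1620 cm²/s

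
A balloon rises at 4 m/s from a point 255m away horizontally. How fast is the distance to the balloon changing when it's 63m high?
42√7666/3833 ≈ 0.9594 m/s

z² = 255² + y²
z = √(255² + 63²) = 3√7666
dz/dt = y/z · dy/dt = 63/(3√7666) · 4 = 42√7666/3833 ≈ 0.9594 m/s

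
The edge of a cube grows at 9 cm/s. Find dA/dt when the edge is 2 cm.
216 cm²/s

A = 6s²
dA/dt = 12s · ds/dt = 12·2·9 = 216 cm²/s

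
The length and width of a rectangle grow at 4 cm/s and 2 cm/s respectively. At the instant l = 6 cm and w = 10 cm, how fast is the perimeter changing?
12 cm/s

P = 2(l + w)
dP/dt = 2(dl/dt + dw/dt) = 2(4 + 2) = 12 cm/s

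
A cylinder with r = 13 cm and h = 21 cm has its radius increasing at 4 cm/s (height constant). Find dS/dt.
376π cm²/s

S = 2πrh + 2πr² (lateral + bases)
dS/dt = (2πh + 4πr)·dr/dt = (2π·21 + 4π·13)·4
= 376π cm²/s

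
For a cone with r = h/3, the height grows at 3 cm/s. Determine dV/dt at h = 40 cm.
1600π/3 cm³/s

V = (1/3)π(h/3)²h = πh³/27
dV/dt = πh²/9 · 3
At h = 40: dV/dt = 1600π/3 cm³/s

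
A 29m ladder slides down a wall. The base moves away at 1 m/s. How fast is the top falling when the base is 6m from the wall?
6√805/805 ≈ 0.2115 m/s

x² + y² = 29²
2x·dx/dt + 2y·dy/dt = 0
dy/dt = -x/y · dx/dt = -6/√805 · 1 = -6√805/805 m/s
The top is descending at 6√805/805 ≈ 0.2115 m/s.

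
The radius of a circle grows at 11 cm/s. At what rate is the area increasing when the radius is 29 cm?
638π cm²/s

A = πr²
dA/dt = 2πr · dr/dt = 2π(29)(11) = 638π cm²/s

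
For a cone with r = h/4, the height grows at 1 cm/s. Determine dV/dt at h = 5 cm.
25π/16 cm³/s

V = (1/3)π(h/4)²h = πh³/48
dV/dt = πh²/16 · 1
At h = 5: dV/dt = 25π/16 cm³/s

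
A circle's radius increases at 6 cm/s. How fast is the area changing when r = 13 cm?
156π cm²/s

A = πr²
dA/dt = 2πr · dr/dt = 2π(13)(6) = 156π cm²/s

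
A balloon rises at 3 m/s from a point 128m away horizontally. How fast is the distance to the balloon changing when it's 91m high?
273√24665/24665 ≈ 1.738 m/s

z² = 128² + y²
z = √(128² + 91²) = √24665
dz/dt = y/z · dy/dt = 91/√24665 · 3 = 273√24665/24665 ≈ 1.738 m/s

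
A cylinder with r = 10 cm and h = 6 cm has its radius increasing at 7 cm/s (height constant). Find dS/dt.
364π cm²/s

S = 2πrh + 2πr² (lateral + bases)
dS/dt = (2πh + 4πr)·dr/dt = (2π·6 + 4π·10)·7
= 364π cm²/s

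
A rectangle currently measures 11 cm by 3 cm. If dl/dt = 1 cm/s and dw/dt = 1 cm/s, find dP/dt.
4 cm/s

P = 2(l + w)
dP/dt = 2(dl/dt + dw/dt) = 2(1 + 1) = 4 cm/s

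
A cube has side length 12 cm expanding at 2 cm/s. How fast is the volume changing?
864 cm³/s

V = s³
dV/dt = 3s² · ds/dt = 3·12²·2 = 864 cm³/s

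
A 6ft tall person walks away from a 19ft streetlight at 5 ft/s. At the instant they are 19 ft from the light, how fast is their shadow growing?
30/13 ft/s

By similar triangles: 19/(x+s) = 6/s
Solving: s = 6x/13
ds/dt = 6/13 · dx/dt = 6/13 · 5 = 30/13 ft/s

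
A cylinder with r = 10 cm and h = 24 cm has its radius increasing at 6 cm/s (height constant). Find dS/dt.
528π cm²/s

S = 2πrh + 2πr² (lateral + bases)
dS/dt = (2πh + 4πr)·dr/dt = (2π·24 + 4π·10)·6
= 528π cm²/s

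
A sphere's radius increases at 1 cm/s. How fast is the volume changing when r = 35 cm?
4900π cm³/s

V = (4/3)πr³
dV/dt = dV/dr · dr/dt = 4πr² · 1
At r = 35: dV/dt = 4900π cm³/s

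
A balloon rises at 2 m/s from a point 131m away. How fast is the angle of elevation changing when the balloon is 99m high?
0.009717 rad/s

tan(θ) = y/131
sec²(θ) · dθ/dt = (1/131) · dy/dt
dθ/dt = cos²(θ)/131 · 2 = 131/(131² + 99²) · 2
dθ/dt = 0.009717 rad/s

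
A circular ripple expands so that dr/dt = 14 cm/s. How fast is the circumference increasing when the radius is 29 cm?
28π cm/s

C = 2πr
dC/dt = 2π · dr/dt = 2π · 14 = 28π cm/s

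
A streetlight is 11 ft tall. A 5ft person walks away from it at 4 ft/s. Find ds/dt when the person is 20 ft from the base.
10/3 ft/s

By similar triangles: 11/(x+s) = 5/s
Solving: s = 5x/6
ds/dt = 5/6 · dx/dt = 5/6 · 4 = 10/3 ft/s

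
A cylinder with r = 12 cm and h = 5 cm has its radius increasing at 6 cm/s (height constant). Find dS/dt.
348π cm²/s

S = 2πrh + 2πr² (lateral + bases)
dS/dt = (2πh + 4πr)·dr/dt = (2π·5 + 4π·12)·6
= 348π cm²/s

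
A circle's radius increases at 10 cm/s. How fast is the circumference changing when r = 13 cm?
20π cm/s

C = 2πr
dC/dt = 2π · dr/dt = 2π · 10 = 20π cm/s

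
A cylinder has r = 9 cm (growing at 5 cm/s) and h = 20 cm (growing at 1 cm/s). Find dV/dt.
1881π cm³/s

V = πr²h
dV/dt = 2πrh·dr/dt + πr²·dh/dt
= 2π(9)(20)(5) + π(9)²(1)
= 1881π cm³/s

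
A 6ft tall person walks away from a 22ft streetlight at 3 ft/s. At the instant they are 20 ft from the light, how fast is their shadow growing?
9/8 ft/s

By similar triangles: 22/(x+s) = 6/s
Solving: s = 6x/16
ds/dt = 6/16 · dx/dt = 3/8 · 3 = 9/8 ft/s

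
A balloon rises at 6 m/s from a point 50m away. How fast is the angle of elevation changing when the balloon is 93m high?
0.026908 rad/s

tan(θ) = y/50
sec²(θ) · dθ/dt = (1/50) · dy/dt
dθ/dt = cos²(θ)/50 · 6 = 50/(50² + 93²) · 6
dθ/dt = 0.026908 rad/s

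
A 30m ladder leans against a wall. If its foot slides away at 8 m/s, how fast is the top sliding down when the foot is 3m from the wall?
8√11/33 ≈ 0.804 m/s

x² + y² = 30²
2x·dx/dt + 2y·dy/dt = 0
dy/dt = -x/y · dx/dt = -3/(9√11) · 8 = -8√11/33 m/s
The top is descending at 8√11/33 ≈ 0.804 m/s.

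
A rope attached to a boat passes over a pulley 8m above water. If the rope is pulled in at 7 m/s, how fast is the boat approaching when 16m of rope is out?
14√3/3 ≈ 8.083 m/s

rope² = x² + 8²
x = √(16² - 8²) = 8√3
dx/dt = (rope/x) · d(rope)/dt = (16/(8√3)) · (-7) = -14√3/3 m/s
The boat approaches at 14√3/3 ≈ 8.083 m/s.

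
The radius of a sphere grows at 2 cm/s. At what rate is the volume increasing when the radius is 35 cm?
9800π cm³/s

V = (4/3)πr³
dV/dt = dV/dr · dr/dt = 4πr² · 2
At r = 35: dV/dt = 9800π cm³/s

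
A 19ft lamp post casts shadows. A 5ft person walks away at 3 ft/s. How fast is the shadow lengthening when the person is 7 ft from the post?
15/14 ft/s

By similar triangles: 19/(x+s) = 5/s
Solving: s = 5x/14
ds/dt = 5/14 · dx/dt = 5/14 · 3 = 15/14 ft/s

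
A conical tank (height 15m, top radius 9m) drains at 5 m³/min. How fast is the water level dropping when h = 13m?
125/(1521π) ≈ 0.02616 m/min

r/h = 9/15, so r = (3/5)h
V = (1/3)πr²h = (1/3)π((3/5)h)²h = (3/25)πh³
dV/dh = (9/25)πh²
dh/dt = (dV/dt)/(dV/dh) = -5/((9/25)π·13²) = -125/(1521π) m/min
The level is dropping at 125/(1521π) ≈ 0.02616 m/min.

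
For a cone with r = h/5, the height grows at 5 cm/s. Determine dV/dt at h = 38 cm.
1444π/5 cm³/s

V = (1/3)π(h/5)²h = πh³/75
dV/dt = πh²/25 · 5
At h = 38: dV/dt = 1444π/5 cm³/s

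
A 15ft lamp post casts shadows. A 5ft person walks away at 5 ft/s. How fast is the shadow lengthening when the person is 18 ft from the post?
5/2 ft/s

By similar triangles: 15/(x+s) = 5/s
Solving: s = 5x/10
ds/dt = 5/10 · dx/dt = 1/2 · 5 = 5/2 ft/s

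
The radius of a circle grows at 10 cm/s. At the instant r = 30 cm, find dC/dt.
20π cm/s

C = 2πr
dC/dt = 2π · dr/dt = 2π · 10 = 20π cm/s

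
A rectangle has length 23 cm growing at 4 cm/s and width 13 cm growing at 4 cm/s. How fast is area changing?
144 cm²/s

A = lw
dA/dt = w·dl/dt + l·dw/dt = 13·4 + 23·4 = 144 cm²/s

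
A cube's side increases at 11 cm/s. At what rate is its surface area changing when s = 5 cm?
660 cm²/s

A = 6s²
dA/dt = 12s · ds/dt = 12·5·11 = 660 cm²/s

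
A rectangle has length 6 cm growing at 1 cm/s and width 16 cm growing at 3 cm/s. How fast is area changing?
34 cm²/s

A = lw
dA/dt = w·dl/dt + l·dw/dt = 16·1 + 6·3 = 34 cm²/s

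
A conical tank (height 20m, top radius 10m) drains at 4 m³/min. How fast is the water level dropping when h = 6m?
4/(9π) ≈ 0.1415 m/min

r/h = 10/20, so r = (1/2)h
V = (1/3)πr²h = (1/3)π((1/2)h)²h = (1/12)πh³
dV/dh = (1/4)πh²
dh/dt = (dV/dt)/(dV/dh) = -4/((1/4)π·6²) = -4/(9π) m/min
The level is dropping at 4/(9π) ≈ 0.1415 m/min.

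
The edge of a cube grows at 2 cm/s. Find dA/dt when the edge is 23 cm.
552 cm²/s

A = 6s²
dA/dt = 12s · ds/dt = 12·23·2 = 552 cm²/s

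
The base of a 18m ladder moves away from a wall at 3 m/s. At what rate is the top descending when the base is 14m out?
21√2/8 ≈ 3.712 m/s

x² + y² = 18²
2x·dx/dt + 2y·dy/dt = 0
dy/dt = -x/y · dx/dt = -14/(8√2) · 3 = -21√2/8 m/s
The top is descending at 21√2/8 ≈ 3.712 m/s.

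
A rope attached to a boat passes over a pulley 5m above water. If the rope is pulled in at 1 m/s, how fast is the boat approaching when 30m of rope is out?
6√35/35 ≈ 1.014 m/s

rope² = x² + 5²
x = √(30² - 5²) = 5√35
dx/dt = (rope/x) · d(rope)/dt = (30/(5√35)) · (-1) = -6√35/35 m/s
The boat approaches at 6√35/35 ≈ 1.014 m/s.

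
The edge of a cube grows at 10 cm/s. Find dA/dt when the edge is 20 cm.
2400 cm²/s

A = 6s²
dA/dt = 12s · ds/dt = 12·20·10 = 2400 cm²/s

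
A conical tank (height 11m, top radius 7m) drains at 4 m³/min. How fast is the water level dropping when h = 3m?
484/(441π) ≈ 0.3493 m/min

r/h = 7/11, so r = (7/11)h
V = (1/3)πr²h = (1/3)π((7/11)h)²h = (49/363)πh³
dV/dh = (49/121)πh²
dh/dt = (dV/dt)/(dV/dh) = -4/((49/121)π·3²) = -484/(441π) m/min
The level is dropping at 484/(441π) ≈ 0.3493 m/min.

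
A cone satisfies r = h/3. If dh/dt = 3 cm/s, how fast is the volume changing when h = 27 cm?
243π cm³/s

V = (1/3)π(h/3)²h = πh³/27
dV/dt = πh²/9 · 3
At h = 27: dV/dt = 243π cm³/s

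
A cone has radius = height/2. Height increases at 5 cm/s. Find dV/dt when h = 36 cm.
1620π cm³/s

V = (1/3)π(h/2)²h = πh³/12
dV/dt = πh²/4 · 5
At h = 36: dV/dt = 1620π cm³/s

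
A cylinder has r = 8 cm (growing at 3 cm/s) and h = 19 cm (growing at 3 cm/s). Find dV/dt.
1104π cm³/s

V = πr²h
dV/dt = 2πrh·dr/dt + πr²·dh/dt
= 2π(8)(19)(3) + π(8)²(3)
= 1104π cm³/s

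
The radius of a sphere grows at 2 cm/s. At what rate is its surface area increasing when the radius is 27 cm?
432π cm²/s

S = 4πr²
dS/dt = dS/dr · dr/dt = 8πr · 2
At r = 27: dS/dt = 432π cm²/s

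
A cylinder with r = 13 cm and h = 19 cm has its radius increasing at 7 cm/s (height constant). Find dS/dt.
630π cm²/s

S = 2πrh + 2πr² (lateral + bases)
dS/dt = (2πh + 4πr)·dr/dt = (2π·19 + 4π·13)·7
= 630π cm²/s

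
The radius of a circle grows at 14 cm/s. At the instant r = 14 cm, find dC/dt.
28π cm/s

C = 2πr
dC/dt = 2π · dr/dt = 2π · 14 = 28π cm/s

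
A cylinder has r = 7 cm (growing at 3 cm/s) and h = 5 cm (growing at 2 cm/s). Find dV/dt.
308π cm³/s

V = πr²h
dV/dt = 2πrh·dr/dt + πr²·dh/dt
= 2π(7)(5)(3) + π(7)²(2)
= 308π cm³/s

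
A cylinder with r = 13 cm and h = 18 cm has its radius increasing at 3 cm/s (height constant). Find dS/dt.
264π cm²/s

S = 2πrh + 2πr² (lateral + bases)
dS/dt = (2πh + 4πr)·dr/dt = (2π·18 + 4π·13)·3
= 264π cm²/s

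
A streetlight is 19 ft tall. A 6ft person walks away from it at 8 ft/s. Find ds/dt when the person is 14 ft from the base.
48/13 ft/s

By similar triangles: 19/(x+s) = 6/s
Solving: s = 6x/13
ds/dt = 6/13 · dx/dt = 6/13 · 8 = 48/13 ft/s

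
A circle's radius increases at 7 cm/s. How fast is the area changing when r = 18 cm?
252π cm²/s

A = πr²
dA/dt = 2πr · dr/dt = 2π(18)(7) = 252π cm²/s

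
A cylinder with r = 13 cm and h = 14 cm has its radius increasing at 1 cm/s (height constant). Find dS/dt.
80π cm²/s

S = 2πrh + 2πr² (lateral + bases)
dS/dt = (2πh + 4πr)·dr/dt = (2π·14 + 4π·13)·1
= 80π cm²/s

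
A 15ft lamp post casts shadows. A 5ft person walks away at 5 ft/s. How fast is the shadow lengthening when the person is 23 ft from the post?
5/2 ft/s

By similar triangles: 15/(x+s) = 5/s
Solving: s = 5x/10
ds/dt = 5/10 · dx/dt = 1/2 · 5 = 5/2 ft/s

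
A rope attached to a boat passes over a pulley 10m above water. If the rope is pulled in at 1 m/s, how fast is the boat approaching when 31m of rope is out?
31√861/861 ≈ 1.056 m/s

rope² = x² + 10²
x = √(31² - 10²) = √861
dx/dt = (rope/x) · d(rope)/dt = (31/√861) · (-1) = -31√861/861 m/s
The boat approaches at 31√861/861 ≈ 1.056 m/s.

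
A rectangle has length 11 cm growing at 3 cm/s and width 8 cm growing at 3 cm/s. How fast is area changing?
57 cm²/s

A = lw
dA/dt = w·dl/dt + l·dw/dt = 8·3 + 11·3 = 57 cm²/s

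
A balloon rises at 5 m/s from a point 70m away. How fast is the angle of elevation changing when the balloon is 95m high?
0.025135 rad/s

tan(θ) = y/70
sec²(θ) · dθ/dt = (1/70) · dy/dt
dθ/dt = cos²(θ)/70 · 5 = 70/(70² + 95²) · 5
dθ/dt = 0.025135 rad/s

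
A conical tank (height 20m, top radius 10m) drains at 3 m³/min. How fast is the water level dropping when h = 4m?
3/(4π) ≈ 0.2387 m/min

r/h = 10/20, so r = (1/2)h
V = (1/3)πr²h = (1/3)π((1/2)h)²h = (1/12)πh³
dV/dh = (1/4)πh²
dh/dt = (dV/dt)/(dV/dh) = -3/((1/4)π·4²) = -3/(4π) m/min
The level is dropping at 3/(4π) ≈ 0.2387 m/min.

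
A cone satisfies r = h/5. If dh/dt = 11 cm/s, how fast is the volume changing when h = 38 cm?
15884π/25 cm³/s

V = (1/3)π(h/5)²h = πh³/75
dV/dt = πh²/25 · 11
At h = 38: dV/dt = 15884π/25 cm³/s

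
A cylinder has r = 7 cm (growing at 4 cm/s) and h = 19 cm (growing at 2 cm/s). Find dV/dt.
1162π cm³/s

V = πr²h
dV/dt = 2πrh·dr/dt + πr²·dh/dt
= 2π(7)(19)(4) + π(7)²(2)
= 1162π cm³/s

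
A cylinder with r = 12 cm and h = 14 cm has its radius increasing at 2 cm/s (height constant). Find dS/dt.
152π cm²/s

S = 2πrh + 2πr² (lateral + bases)
dS/dt = (2πh + 4πr)·dr/dt = (2π·14 + 4π·12)·2
= 152π cm²/s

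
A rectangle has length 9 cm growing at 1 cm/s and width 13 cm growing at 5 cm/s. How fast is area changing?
58 cm²/s

A = lw
dA/dt = w·dl/dt + l·dw/dt = 13·1 + 9·5 = 58 cm²/s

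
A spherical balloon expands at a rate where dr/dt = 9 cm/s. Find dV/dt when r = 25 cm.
22500π cm³/s

V = (4/3)πr³
dV/dt = dV/dr · dr/dt = 4πr² · 9
At r = 25: dV/dt = 22500π cm³/s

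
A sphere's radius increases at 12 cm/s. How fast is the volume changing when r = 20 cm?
19200π cm³/s

V = (4/3)πr³
dV/dt = dV/dr · dr/dt = 4πr² · 12
At r = 20: dV/dt = 19200π cm³/s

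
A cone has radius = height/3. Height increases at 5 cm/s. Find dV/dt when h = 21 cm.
245π cm³/s

V = (1/3)π(h/3)²h = πh³/27
dV/dt = πh²/9 · 5
At h = 21: dV/dt = 245π cm³/s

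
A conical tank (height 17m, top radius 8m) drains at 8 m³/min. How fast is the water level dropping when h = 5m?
289/(200π) ≈ 0.46 m/min

r/h = 8/17, so r = (8/17)h
V = (1/3)πr²h = (1/3)π((8/17)h)²h = (64/867)πh³
dV/dh = (64/289)πh²
dh/dt = (dV/dt)/(dV/dh) = -8/((64/289)π·5²) = -289/(200π) m/min
The level is dropping at 289/(200π) ≈ 0.46 m/min.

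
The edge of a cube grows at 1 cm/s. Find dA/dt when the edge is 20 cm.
240 cm²/s

A = 6s²
dA/dt = 12s · ds/dt = 12·20·1 = 240 cm²/s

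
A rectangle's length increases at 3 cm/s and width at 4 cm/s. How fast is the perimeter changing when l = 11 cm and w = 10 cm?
14 cm/s

P = 2(l + w)
dP/dt = 2(dl/dt + dw/dt) = 2(3 + 4) = 14 cm/s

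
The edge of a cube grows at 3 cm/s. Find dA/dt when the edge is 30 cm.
1080 cm²/s

A = 6s²
dA/dt = 12s · ds/dt = 12·30·3 = 1080 cm²/s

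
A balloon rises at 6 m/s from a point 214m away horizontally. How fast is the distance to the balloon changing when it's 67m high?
402√50285/50285 ≈ 1.793 m/s

z² = 214² + y²
z = √(214² + 67²) = √50285
dz/dt = y/z · dy/dt = 67/√50285 · 6 = 402√50285/50285 ≈ 1.793 m/s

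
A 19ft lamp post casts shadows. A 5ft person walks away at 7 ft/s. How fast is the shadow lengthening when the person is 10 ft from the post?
5/2 ft/s

By similar triangles: 19/(x+s) = 5/s
Solving: s = 5x/14
ds/dt = 5/14 · dx/dt = 5/14 · 7 = 5/2 ft/s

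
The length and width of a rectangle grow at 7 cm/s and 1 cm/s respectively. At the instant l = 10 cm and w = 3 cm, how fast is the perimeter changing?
16 cm/s

P = 2(l + w)
dP/dt = 2(dl/dt + dw/dt) = 2(7 + 1) = 16 cm/s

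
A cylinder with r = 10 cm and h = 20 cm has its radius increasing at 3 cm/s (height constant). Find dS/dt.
240π cm²/s

S = 2πrh + 2πr² (lateral + bases)
dS/dt = (2πh + 4πr)·dr/dt = (2π·20 + 4π·10)·3
= 240π cm²/s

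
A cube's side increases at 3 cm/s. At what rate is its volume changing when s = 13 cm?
1521 cm³/s

V = s³
dV/dt = 3s² · ds/dt = 3·13²·3 = 1521 cm³/s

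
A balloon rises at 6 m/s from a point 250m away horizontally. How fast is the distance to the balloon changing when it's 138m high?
207√20386/10193 ≈ 2.9 m/s

z² = 250² + y²
z = √(250² + 138²) = 2√20386
dz/dt = y/z · dy/dt = 138/(2√20386) · 6 = 207√20386/10193 ≈ 2.9 m/s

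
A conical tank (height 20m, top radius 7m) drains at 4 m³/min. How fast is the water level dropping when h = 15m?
64/(441π) ≈ 0.04619 m/min

r/h = 7/20, so r = (7/20)h
V = (1/3)πr²h = (1/3)π((7/20)h)²h = (49/1200)πh³
dV/dh = (49/400)πh²
dh/dt = (dV/dt)/(dV/dh) = -4/((49/400)π·15²) = -64/(441π) m/min
The level is dropping at 64/(441π) ≈ 0.04619 m/min.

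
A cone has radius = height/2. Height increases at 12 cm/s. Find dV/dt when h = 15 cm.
675π cm³/s

V = (1/3)π(h/2)²h = πh³/12
dV/dt = πh²/4 · 12
At h = 15: dV/dt = 675π cm³/s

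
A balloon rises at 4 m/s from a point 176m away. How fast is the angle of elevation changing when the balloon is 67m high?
0.019851 rad/s

tan(θ) = y/176
sec²(θ) · dθ/dt = (1/176) · dy/dt
dθ/dt = cos²(θ)/176 · 4 = 176/(176² + 67²) · 4
dθ/dt = 0.019851 rad/s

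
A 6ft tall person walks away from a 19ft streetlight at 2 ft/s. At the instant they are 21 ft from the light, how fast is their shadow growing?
12/13 ft/s

By similar triangles: 19/(x+s) = 6/s
Solving: s = 6x/13
ds/dt = 6/13 · dx/dt = 6/13 · 2 = 12/13 ft/s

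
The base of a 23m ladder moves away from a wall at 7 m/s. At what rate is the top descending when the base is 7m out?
49√30/120 ≈ 2.237 m/s

x² + y² = 23²
2x·dx/dt + 2y·dy/dt = 0
dy/dt = -x/y · dx/dt = -7/(4√30) · 7 = -49√30/120 m/s
The top is descending at 49√30/120 ≈ 2.237 m/s.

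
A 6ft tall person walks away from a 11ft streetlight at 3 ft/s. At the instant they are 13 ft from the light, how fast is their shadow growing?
18/5 ft/s

By similar triangles: 11/(x+s) = 6/s
Solving: s = 6x/5
ds/dt = 6/5 · dx/dt = 6/5 · 3 = 18/5 ft/s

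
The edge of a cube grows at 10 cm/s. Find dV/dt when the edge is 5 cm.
750 cm³/s

V = s³
dV/dt = 3s² · ds/dt = 3·5²·10 = 750 cm³/s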